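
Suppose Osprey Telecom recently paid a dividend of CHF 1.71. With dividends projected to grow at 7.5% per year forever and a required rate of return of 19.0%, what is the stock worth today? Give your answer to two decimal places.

CHF 15.98

Gordon growth model: P₀ = D₁/(r − g). D₁ = 1.71 × (1 + 0.075) = 1.8382.
P₀ = 1.8382 / (0.19 − 0.075) = 1.8382 / 0.115 = 15.9848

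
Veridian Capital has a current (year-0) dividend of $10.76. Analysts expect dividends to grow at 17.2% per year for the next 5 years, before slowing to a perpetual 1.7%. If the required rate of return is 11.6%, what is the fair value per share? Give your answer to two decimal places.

$203.66

Two-stage DDM. Project D₁…D_5 at 0.172, terminal growth 0.017, discount at r = 0.116.
D_1 = 12.6107
D_2 = 14.7798
D_3 = 17.3219
D_4 = 20.3012
D_5 = 23.7931
Terminal value at t=5: TV = D_6/(r−g) = 24.1975/(0.116−0.017) = 244.4196
P₀ = 12.6107/(1+0.116)^1 + 14.7798/(1+0.116)^2 + 17.3219/(1+0.116)^3 + 20.3012/(1+0.116)^4 + 23.7931/(1+0.116)^5 + 244.4196/(1+0.116)^5 = 203.6552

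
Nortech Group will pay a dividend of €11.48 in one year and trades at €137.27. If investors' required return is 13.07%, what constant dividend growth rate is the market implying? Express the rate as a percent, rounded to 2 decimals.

From P₀ = D₁/(r − g), the implied growth is g = r − D₁/P₀.
g = 0.1307 − 11.48/137.27 = 0.1307 − 0.08363 = 0.04707

4.71%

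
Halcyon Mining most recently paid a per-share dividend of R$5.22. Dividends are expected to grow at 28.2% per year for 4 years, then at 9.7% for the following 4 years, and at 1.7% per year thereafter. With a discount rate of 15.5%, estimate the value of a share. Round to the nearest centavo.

R$102.71

Three-stage DDM. Project D₁…D_8; terminal Gordon value at t=8 with g = 0.017; discount at r = 0.155.
D_1 = 6.6920
D_2 = 8.5792
D_3 = 10.9985
D_4 = 14.1001
D_5 = 15.4678
D_6 = 16.9682
D_7 = 18.6141
D_8 = 20.4197
TV_8 = 20.7668/(0.155−0.017) = 150.4842
P₀ = Σ Dₜ/(1+r)ᵗ + TV_8/(1+r)^8 = 102.7103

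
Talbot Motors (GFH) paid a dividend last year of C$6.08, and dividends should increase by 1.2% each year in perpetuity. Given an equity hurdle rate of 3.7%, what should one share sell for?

Gordon growth model: P₀ = D₁/(r − g). D₁ = 6.08 × (1 + 0.012) = 6.1530.
P₀ = 6.1530 / (0.037 − 0.012) = 6.1530 / 0.025 = 246.1184

C$246.12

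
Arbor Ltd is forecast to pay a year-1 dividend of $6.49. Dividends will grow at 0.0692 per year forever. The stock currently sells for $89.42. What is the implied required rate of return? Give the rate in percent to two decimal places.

14.18%

Rearranging the constant-growth DDM: r = D₁/P₀ + g.
r = 6.4900 / 89.42 + 0.0692 = 0.07258 + 0.0692 = 0.14178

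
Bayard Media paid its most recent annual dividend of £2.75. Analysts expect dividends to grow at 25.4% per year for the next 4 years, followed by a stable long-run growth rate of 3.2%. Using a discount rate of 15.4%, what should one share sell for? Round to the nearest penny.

£46.03

Two-stage DDM. Project D₁…D_4 at 0.254, terminal growth 0.032, discount at r = 0.154.
D_1 = 3.4485
D_2 = 4.3244
D_3 = 5.4228
D_4 = 6.8002
Terminal value at t=4: TV = D_5/(r−g) = 7.0178/(0.154−0.032) = 57.5232
P₀ = 3.4485/(1+0.154)^1 + 4.3244/(1+0.154)^2 + 5.4228/(1+0.154)^3 + 6.8002/(1+0.154)^4 + 57.5232/(1+0.154)^4 = 46.0340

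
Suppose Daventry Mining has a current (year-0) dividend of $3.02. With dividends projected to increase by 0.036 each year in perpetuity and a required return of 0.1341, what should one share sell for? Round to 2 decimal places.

Gordon growth model: P₀ = D₁/(r − g). D₁ = 3.02 × (1 + 0.036) = 3.1287.
P₀ = 3.1287 / (0.1341 − 0.036) = 3.1287 / 0.0981 = 31.8932

$31.89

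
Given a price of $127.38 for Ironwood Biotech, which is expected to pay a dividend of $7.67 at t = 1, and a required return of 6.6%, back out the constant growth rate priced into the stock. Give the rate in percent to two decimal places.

From P₀ = D₁/(r − g), the implied growth is g = r − D₁/P₀.
g = 0.066 − 7.67/127.38 = 0.066 − 0.06021 = 0.00579

0.58%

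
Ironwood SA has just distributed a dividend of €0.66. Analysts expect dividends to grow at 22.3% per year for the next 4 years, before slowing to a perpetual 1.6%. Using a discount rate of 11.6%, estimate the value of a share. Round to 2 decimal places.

Two-stage DDM. Project D₁…D_4 at 0.223, terminal growth 0.016, discount at r = 0.116.
D_1 = 0.8072
D_2 = 0.9872
D_3 = 1.2073
D_4 = 1.4766
Terminal value at t=4: TV = D_5/(r−g) = 1.5002/(0.116−0.016) = 15.0018
P₀ = 0.8072/(1+0.116)^1 + 0.9872/(1+0.116)^2 + 1.2073/(1+0.116)^3 + 1.4766/(1+0.116)^4 + 15.0018/(1+0.116)^4 = 13.0078

€13.01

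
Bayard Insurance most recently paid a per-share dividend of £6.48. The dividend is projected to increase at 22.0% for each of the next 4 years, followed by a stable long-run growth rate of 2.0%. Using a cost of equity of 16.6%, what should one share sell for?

£83.32

Two-stage DDM. Project D₁…D_4 at 0.22, terminal growth 0.02, discount at r = 0.166.
D_1 = 7.9056
D_2 = 9.6448
D_3 = 11.7667
D_4 = 14.3554
Terminal value at t=4: TV = D_5/(r−g) = 14.6425/(0.166−0.02) = 100.2909
P₀ = 7.9056/(1+0.166)^1 + 9.6448/(1+0.166)^2 + 11.7667/(1+0.166)^3 + 14.3554/(1+0.166)^4 + 100.2909/(1+0.166)^4 = 83.3217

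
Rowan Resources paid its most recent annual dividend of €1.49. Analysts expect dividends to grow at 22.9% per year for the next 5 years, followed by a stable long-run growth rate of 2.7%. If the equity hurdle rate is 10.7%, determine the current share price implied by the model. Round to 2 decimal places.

Two-stage DDM. Project D₁…D_5 at 0.229, terminal growth 0.027, discount at r = 0.107.
D_1 = 1.8312
D_2 = 2.2506
D_3 = 2.7659
D_4 = 3.3993
D_5 = 4.1778
Terminal value at t=5: TV = D_6/(r−g) = 4.2906/(0.107−0.027) = 53.6323
P₀ = 1.8312/(1+0.107)^1 + 2.2506/(1+0.107)^2 + 2.7659/(1+0.107)^3 + 3.3993/(1+0.107)^4 + 4.1778/(1+0.107)^5 + 53.6323/(1+0.107)^5 = 42.5681

€42.57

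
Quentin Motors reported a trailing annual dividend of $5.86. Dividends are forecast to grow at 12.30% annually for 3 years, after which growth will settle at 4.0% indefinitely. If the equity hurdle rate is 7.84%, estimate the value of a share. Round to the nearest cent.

Two-stage DDM. Project D₁…D_3 at 0.123, terminal growth 0.04, discount at r = 0.0784.
D_1 = 6.5808
D_2 = 7.3902
D_3 = 8.2992
Terminal value at t=3: TV = D_4/(r−g) = 8.6312/(0.0784−0.04) = 224.7703
P₀ = 6.5808/(1+0.0784)^1 + 7.3902/(1+0.0784)^2 + 8.2992/(1+0.0784)^3 + 224.7703/(1+0.0784)^3 = 198.3000

$198.30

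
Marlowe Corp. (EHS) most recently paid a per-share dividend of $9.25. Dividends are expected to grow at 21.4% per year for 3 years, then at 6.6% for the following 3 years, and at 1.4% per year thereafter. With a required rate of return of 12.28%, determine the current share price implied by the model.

$157.41

Three-stage DDM. Project D₁…D_6; terminal Gordon value at t=6 with g = 0.014; discount at r = 0.1228.
D_1 = 11.2295
D_2 = 13.6326
D_3 = 16.5500
D_4 = 17.6423
D_5 = 18.8067
D_6 = 20.0479
TV_6 = 20.3286/(0.1228−0.014) = 186.8437
P₀ = Σ Dₜ/(1+r)ᵗ + TV_6/(1+r)^6 = 157.4058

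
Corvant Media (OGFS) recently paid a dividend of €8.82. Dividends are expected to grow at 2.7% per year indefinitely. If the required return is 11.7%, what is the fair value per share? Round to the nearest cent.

Gordon growth model: P₀ = D₁/(r − g). D₁ = 8.82 × (1 + 0.027) = 9.0581.
P₀ = 9.0581 / (0.117 − 0.027) = 9.0581 / 0.09 = 100.6460

€100.65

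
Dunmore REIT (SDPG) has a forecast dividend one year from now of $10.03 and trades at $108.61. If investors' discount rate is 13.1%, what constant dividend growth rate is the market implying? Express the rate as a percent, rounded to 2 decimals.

3.87%

From P₀ = D₁/(r − g), the implied growth is g = r − D₁/P₀.
g = 0.131 − 10.03/108.61 = 0.131 − 0.09235 = 0.03865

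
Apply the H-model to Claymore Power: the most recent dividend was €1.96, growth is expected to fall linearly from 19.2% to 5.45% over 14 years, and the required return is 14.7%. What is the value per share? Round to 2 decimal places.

€42.74

H-model: P₀ = D₀[(1+g_L) + H(g_S−g_L)]/(r−g_L), with H = 14/2 = 7.
P₀ = 1.96 × [(1+0.0545) + 7×(0.192−0.0545)] / (0.147−0.0545)
   = 1.96 × 2.0170 / 0.0925 = 42.7386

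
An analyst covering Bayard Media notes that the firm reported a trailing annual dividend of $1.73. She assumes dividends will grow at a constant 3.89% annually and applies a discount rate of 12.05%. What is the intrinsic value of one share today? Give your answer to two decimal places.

$22.03

Gordon growth model: P₀ = D₁/(r − g). D₁ = 1.73 × (1 + 0.0389) = 1.7973.
P₀ = 1.7973 / (0.1205 − 0.0389) = 1.7973 / 0.0816 = 22.0257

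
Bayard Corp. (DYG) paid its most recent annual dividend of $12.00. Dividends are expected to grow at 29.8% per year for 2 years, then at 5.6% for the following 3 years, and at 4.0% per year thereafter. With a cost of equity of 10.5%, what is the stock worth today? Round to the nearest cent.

Three-stage DDM. Project D₁…D_5; terminal Gordon value at t=5 with g = 0.04; discount at r = 0.105.
D_1 = 15.5760
D_2 = 20.2176
D_3 = 21.3498
D_4 = 22.5454
D_5 = 23.8080
TV_5 = 24.7603/(0.105−0.04) = 380.9275
P₀ = Σ Dₜ/(1+r)ᵗ + TV_5/(1+r)^5 = 307.2740

$307.27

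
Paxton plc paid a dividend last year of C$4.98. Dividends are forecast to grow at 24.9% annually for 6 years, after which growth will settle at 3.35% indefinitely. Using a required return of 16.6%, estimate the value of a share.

C$96.96

Two-stage DDM. Project D₁…D_6 at 0.249, terminal growth 0.0335, discount at r = 0.166.
D_1 = 6.2200
D_2 = 7.7688
D_3 = 9.7032
D_4 = 12.1193
D_5 = 15.1371
D_6 = 18.9062
Terminal value at t=6: TV = D_7/(r−g) = 19.5395/(0.166−0.0335) = 147.4683
P₀ = 6.2200/(1+0.166)^1 + 7.7688/(1+0.166)^2 + 9.7032/(1+0.166)^3 + 12.1193/(1+0.166)^4 + 15.1371/(1+0.166)^5 + 18.9062/(1+0.166)^6 + 147.4683/(1+0.166)^6 = 96.9555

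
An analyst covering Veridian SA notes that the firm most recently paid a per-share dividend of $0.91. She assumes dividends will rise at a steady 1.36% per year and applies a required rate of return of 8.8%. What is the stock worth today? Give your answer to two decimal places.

Gordon growth model: P₀ = D₁/(r − g). D₁ = 0.91 × (1 + 0.0136) = 0.9224.
P₀ = 0.9224 / (0.088 − 0.0136) = 0.9224 / 0.0744 = 12.3975

$12.40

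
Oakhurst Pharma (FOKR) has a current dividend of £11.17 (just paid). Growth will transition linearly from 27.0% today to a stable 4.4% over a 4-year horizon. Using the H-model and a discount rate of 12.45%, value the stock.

H-model: P₀ = D₀[(1+g_L) + H(g_S−g_L)]/(r−g_L), with H = 4/2 = 2.
P₀ = 11.17 × [(1+0.044) + 2×(0.27−0.044)] / (0.1245−0.044)
   = 11.17 × 1.4960 / 0.0805 = 207.5816

£207.58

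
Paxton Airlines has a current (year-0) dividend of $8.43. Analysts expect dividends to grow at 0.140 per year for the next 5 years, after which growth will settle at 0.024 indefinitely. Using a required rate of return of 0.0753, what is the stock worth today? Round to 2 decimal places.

$275.76

Two-stage DDM. Project D₁…D_5 at 0.14, terminal growth 0.024, discount at r = 0.0753.
D_1 = 9.6102
D_2 = 10.9556
D_3 = 12.4894
D_4 = 14.2379
D_5 = 16.2312
Terminal value at t=5: TV = D_6/(r−g) = 16.6208/(0.0753−0.024) = 323.9921
P₀ = 9.6102/(1+0.0753)^1 + 10.9556/(1+0.0753)^2 + 12.4894/(1+0.0753)^3 + 14.2379/(1+0.0753)^4 + 16.2312/(1+0.0753)^5 + 323.9921/(1+0.0753)^5 = 275.7619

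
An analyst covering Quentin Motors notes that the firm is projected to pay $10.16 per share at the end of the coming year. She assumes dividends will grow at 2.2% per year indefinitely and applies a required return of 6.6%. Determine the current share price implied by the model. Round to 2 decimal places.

Gordon growth model: P₀ = D₁/(r − g), with D₁ = 10.16 given directly.
P₀ = 10.1600 / (0.066 − 0.022) = 10.1600 / 0.044 = 230.9091

$230.91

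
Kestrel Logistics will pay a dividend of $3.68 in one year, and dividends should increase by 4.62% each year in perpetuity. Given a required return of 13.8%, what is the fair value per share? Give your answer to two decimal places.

Gordon growth model: P₀ = D₁/(r − g), with D₁ = 3.68 given directly.
P₀ = 3.6800 / (0.138 − 0.0462) = 3.6800 / 0.0918 = 40.0871

$40.09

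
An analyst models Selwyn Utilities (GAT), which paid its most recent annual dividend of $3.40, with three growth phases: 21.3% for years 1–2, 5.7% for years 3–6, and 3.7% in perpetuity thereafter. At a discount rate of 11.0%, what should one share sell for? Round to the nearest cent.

$69.59

Three-stage DDM. Project D₁…D_6; terminal Gordon value at t=6 with g = 0.037; discount at r = 0.11.
D_1 = 4.1242
D_2 = 5.0027
D_3 = 5.2878
D_4 = 5.5892
D_5 = 5.9078
D_6 = 6.2445
TV_6 = 6.4756/(0.11−0.037) = 88.7067
P₀ = Σ Dₜ/(1+r)ᵗ + TV_6/(1+r)^6 = 69.5947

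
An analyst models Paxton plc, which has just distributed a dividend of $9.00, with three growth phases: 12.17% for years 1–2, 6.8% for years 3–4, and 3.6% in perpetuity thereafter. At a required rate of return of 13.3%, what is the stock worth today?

$117.60

Three-stage DDM. Project D₁…D_4; terminal Gordon value at t=4 with g = 0.036; discount at r = 0.133.
D_1 = 10.0953
D_2 = 11.3239
D_3 = 12.0939
D_4 = 12.9163
TV_4 = 13.3813/(0.133−0.036) = 137.9515
P₀ = Σ Dₜ/(1+r)ᵗ + TV_4/(1+r)^4 = 117.6008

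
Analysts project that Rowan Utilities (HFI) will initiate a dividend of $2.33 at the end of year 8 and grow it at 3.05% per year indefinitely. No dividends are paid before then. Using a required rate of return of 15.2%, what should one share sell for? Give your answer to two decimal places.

$7.12

Deferred-dividend DDM. At t=7 the remaining stream is a growing perpetuity with first payment D_8 = 2.33.
V_7 = D_8/(r−g) = 2.33/(0.152−0.0305) = 19.1770
P₀ = V_7/(1+r)^7 = 19.1770/(1+0.152)^7 = 7.1222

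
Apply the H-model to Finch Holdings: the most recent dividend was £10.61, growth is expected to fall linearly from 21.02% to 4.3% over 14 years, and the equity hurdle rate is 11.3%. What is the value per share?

£335.49

H-model: P₀ = D₀[(1+g_L) + H(g_S−g_L)]/(r−g_L), with H = 14/2 = 7.
P₀ = 10.61 × [(1+0.043) + 7×(0.2102−0.043)] / (0.113−0.043)
   = 10.61 × 2.2134 / 0.07 = 335.4882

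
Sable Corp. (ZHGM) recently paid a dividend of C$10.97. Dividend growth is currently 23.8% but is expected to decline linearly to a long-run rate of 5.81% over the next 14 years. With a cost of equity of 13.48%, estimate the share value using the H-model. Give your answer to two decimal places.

C$331.45

H-model: P₀ = D₀[(1+g_L) + H(g_S−g_L)]/(r−g_L), with H = 14/2 = 7.
P₀ = 10.97 × [(1+0.0581) + 7×(0.238−0.0581)] / (0.1348−0.0581)
   = 10.97 × 2.3174 / 0.0767 = 331.4456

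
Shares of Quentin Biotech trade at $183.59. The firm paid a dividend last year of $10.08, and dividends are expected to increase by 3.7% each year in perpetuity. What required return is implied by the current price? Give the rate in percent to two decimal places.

9.39%

Rearranging the constant-growth DDM: r = D₁/P₀ + g.
D₁ = 10.08 × (1 + 0.037) = 10.4530.
r = 10.4530 / 183.59 + 0.037 = 0.05694 + 0.037 = 0.09394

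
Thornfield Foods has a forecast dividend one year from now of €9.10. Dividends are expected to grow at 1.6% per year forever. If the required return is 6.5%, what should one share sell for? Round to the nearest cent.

Gordon growth model: P₀ = D₁/(r − g), with D₁ = 9.10 given directly.
P₀ = 9.1000 / (0.065 − 0.016) = 9.1000 / 0.049 = 185.7143

€185.71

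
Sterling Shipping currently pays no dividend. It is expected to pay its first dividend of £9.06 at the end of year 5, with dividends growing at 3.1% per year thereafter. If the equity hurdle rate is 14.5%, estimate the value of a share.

Deferred-dividend DDM. At t=4 the remaining stream is a growing perpetuity with first payment D_5 = 9.06.
V_4 = D_5/(r−g) = 9.06/(0.145−0.031) = 79.4737
P₀ = V_4/(1+r)^4 = 79.4737/(1+0.145)^4 = 46.2383

£46.24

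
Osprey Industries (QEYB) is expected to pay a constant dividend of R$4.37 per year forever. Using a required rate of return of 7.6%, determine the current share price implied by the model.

R$57.50

Zero-growth DDM (perpetuity): P₀ = D/r = 4.37 / 0.076 = 57.5000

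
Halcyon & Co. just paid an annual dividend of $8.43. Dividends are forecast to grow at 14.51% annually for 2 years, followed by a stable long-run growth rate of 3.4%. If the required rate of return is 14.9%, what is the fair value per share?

$92.06

Two-stage DDM. Project D₁…D_2 at 0.1451, terminal growth 0.034, discount at r = 0.149.
D_1 = 9.6532
D_2 = 11.0539
Terminal value at t=2: TV = D_3/(r−g) = 11.4297/(0.149−0.034) = 99.3887
P₀ = 9.6532/(1+0.149)^1 + 11.0539/(1+0.149)^2 + 99.3887/(1+0.149)^2 = 92.0573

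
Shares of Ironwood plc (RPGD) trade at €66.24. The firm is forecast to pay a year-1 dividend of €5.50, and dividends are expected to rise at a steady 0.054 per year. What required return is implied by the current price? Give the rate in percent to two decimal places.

13.70%

Rearranging the constant-growth DDM: r = D₁/P₀ + g.
r = 5.5000 / 66.24 + 0.054 = 0.08303 + 0.054 = 0.13703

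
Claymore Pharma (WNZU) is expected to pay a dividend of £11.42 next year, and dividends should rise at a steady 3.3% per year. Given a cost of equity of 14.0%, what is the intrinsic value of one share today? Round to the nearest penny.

Gordon growth model: P₀ = D₁/(r − g), with D₁ = 11.42 given directly.
P₀ = 11.4200 / (0.14 − 0.033) = 11.4200 / 0.107 = 106.7290

£106.73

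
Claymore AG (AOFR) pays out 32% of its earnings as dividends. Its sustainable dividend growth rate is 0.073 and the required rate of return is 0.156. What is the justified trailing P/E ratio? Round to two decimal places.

4.14

Justified trailing P/E = b(1+g)/(r−g) = 0.32×(1+0.073)/(0.156−0.073) = 4.1369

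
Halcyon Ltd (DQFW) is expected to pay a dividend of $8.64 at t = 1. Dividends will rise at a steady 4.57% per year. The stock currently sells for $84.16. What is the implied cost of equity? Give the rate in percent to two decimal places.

14.84%

Rearranging the constant-growth DDM: r = D₁/P₀ + g.
r = 8.6400 / 84.16 + 0.0457 = 0.10266 + 0.0457 = 0.14836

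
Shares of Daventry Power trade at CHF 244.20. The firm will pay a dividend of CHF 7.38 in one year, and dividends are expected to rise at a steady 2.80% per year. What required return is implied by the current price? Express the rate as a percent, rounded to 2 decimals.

Rearranging the constant-growth DDM: r = D₁/P₀ + g.
r = 7.3800 / 244.20 + 0.028 = 0.03022 + 0.028 = 0.05822

5.82%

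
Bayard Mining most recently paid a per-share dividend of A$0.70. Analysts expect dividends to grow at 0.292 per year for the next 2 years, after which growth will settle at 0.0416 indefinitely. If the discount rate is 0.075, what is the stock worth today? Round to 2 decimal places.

Two-stage DDM. Project D₁…D_2 at 0.292, terminal growth 0.0416, discount at r = 0.075.
D_1 = 0.9044
D_2 = 1.1685
Terminal value at t=2: TV = D_3/(r−g) = 1.2171/(0.075−0.0416) = 36.4399
P₀ = 0.9044/(1+0.075)^1 + 1.1685/(1+0.075)^2 + 36.4399/(1+0.075)^2 = 33.3851

A$33.39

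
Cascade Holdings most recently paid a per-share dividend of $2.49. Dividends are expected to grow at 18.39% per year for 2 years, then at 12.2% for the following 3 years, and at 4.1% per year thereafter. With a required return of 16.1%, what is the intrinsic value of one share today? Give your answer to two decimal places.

$32.66

Three-stage DDM. Project D₁…D_5; terminal Gordon value at t=5 with g = 0.041; discount at r = 0.161.
D_1 = 2.9479
D_2 = 3.4900
D_3 = 3.9158
D_4 = 4.3935
D_5 = 4.9296
TV_5 = 5.1317/(0.161−0.041) = 42.7639
P₀ = Σ Dₜ/(1+r)ᵗ + TV_5/(1+r)^5 = 32.6586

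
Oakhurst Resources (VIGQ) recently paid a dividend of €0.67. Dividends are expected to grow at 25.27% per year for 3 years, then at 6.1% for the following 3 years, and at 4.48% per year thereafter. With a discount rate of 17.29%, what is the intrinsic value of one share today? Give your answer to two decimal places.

€9.23

Three-stage DDM. Project D₁…D_6; terminal Gordon value at t=6 with g = 0.0448; discount at r = 0.1729.
D_1 = 0.8393
D_2 = 1.0514
D_3 = 1.3171
D_4 = 1.3974
D_5 = 1.4827
D_6 = 1.5731
TV_6 = 1.6436/(0.1729−0.0448) = 12.8306
P₀ = Σ Dₜ/(1+r)ᵗ + TV_6/(1+r)^6 = 9.2348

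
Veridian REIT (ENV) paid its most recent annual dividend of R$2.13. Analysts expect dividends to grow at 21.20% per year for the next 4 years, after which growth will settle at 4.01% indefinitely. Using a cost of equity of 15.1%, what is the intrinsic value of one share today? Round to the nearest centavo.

R$34.27

Two-stage DDM. Project D₁…D_4 at 0.212, terminal growth 0.0401, discount at r = 0.151.
D_1 = 2.5816
D_2 = 3.1289
D_3 = 3.7922
D_4 = 4.5961
Terminal value at t=4: TV = D_5/(r−g) = 4.7804/(0.151−0.0401) = 43.1056
P₀ = 2.5816/(1+0.151)^1 + 3.1289/(1+0.151)^2 + 3.7922/(1+0.151)^3 + 4.5961/(1+0.151)^4 + 43.1056/(1+0.151)^4 = 34.2705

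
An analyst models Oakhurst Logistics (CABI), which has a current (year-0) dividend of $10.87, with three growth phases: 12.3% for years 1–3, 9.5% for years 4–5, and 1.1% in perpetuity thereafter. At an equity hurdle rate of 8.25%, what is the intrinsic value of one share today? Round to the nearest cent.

$235.40

Three-stage DDM. Project D₁…D_5; terminal Gordon value at t=5 with g = 0.011; discount at r = 0.0825.
D_1 = 12.2070
D_2 = 13.7085
D_3 = 15.3946
D_4 = 16.8571
D_5 = 18.4585
TV_5 = 18.6616/(0.0825−0.011) = 261.0010
P₀ = Σ Dₜ/(1+r)ᵗ + TV_5/(1+r)^5 = 235.3973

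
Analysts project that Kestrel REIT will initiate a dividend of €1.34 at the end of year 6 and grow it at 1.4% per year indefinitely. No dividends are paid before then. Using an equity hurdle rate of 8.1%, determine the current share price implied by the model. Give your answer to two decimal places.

€13.55

Deferred-dividend DDM. At t=5 the remaining stream is a growing perpetuity with first payment D_6 = 1.34.
V_5 = D_6/(r−g) = 1.34/(0.081−0.014) = 20.0000
P₀ = V_5/(1+r)^5 = 20.0000/(1+0.081)^5 = 13.5488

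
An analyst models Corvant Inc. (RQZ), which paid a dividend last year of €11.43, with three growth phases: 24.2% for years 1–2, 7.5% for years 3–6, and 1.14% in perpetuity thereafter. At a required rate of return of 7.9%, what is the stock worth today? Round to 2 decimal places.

Three-stage DDM. Project D₁…D_6; terminal Gordon value at t=6 with g = 0.0114; discount at r = 0.079.
D_1 = 14.1961
D_2 = 17.6315
D_3 = 18.9539
D_4 = 20.3754
D_5 = 21.9036
D_6 = 23.5463
TV_6 = 23.8148/(0.079−0.0114) = 352.2894
P₀ = Σ Dₜ/(1+r)ᵗ + TV_6/(1+r)^6 = 311.5578

€311.56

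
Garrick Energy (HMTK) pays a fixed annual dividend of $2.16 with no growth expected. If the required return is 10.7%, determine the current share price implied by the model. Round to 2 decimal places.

$20.19

Zero-growth DDM (perpetuity): P₀ = D/r = 2.16 / 0.107 = 20.1869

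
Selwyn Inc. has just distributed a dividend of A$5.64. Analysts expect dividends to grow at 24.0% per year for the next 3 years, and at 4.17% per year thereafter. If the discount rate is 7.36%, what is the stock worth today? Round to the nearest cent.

A$306.50

Two-stage DDM. Project D₁…D_3 at 0.24, terminal growth 0.0417, discount at r = 0.0736.
D_1 = 6.9936
D_2 = 8.6721
D_3 = 10.7534
Terminal value at t=3: TV = D_4/(r−g) = 11.2018/(0.0736−0.0417) = 351.1528
P₀ = 6.9936/(1+0.0736)^1 + 8.6721/(1+0.0736)^2 + 10.7534/(1+0.0736)^3 + 351.1528/(1+0.0736)^3 = 306.4993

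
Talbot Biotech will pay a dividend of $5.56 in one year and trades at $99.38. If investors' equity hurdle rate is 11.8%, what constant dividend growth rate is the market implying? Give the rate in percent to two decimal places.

6.21%

From P₀ = D₁/(r − g), the implied growth is g = r − D₁/P₀.
g = 0.118 − 5.56/99.38 = 0.118 − 0.05595 = 0.06205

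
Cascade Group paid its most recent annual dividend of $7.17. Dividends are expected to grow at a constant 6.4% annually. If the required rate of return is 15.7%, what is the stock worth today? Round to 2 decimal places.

$82.03

Gordon growth model: P₀ = D₁/(r − g). D₁ = 7.17 × (1 + 0.064) = 7.6289.
P₀ = 7.6289 / (0.157 − 0.064) = 7.6289 / 0.093 = 82.0310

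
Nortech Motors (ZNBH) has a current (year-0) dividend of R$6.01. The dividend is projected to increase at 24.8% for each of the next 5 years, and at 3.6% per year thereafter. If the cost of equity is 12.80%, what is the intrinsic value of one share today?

Two-stage DDM. Project D₁…D_5 at 0.248, terminal growth 0.036, discount at r = 0.128.
D_1 = 7.5005
D_2 = 9.3606
D_3 = 11.6820
D_4 = 14.5792
D_5 = 18.1948
Terminal value at t=5: TV = D_6/(r−g) = 18.8498/(0.128−0.036) = 204.8893
P₀ = 7.5005/(1+0.128)^1 + 9.3606/(1+0.128)^2 + 11.6820/(1+0.128)^3 + 14.5792/(1+0.128)^4 + 18.1948/(1+0.128)^5 + 204.8893/(1+0.128)^5 = 153.3091

R$153.31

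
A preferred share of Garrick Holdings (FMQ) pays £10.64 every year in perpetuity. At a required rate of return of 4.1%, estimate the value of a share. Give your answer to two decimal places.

Zero-growth DDM (perpetuity): P₀ = D/r = 10.64 / 0.041 = 259.5122

£259.51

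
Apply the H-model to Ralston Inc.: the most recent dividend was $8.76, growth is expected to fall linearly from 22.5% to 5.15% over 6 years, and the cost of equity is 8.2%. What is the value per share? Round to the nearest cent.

$451.50

H-model: P₀ = D₀[(1+g_L) + H(g_S−g_L)]/(r−g_L), with H = 6/2 = 3.
P₀ = 8.76 × [(1+0.0515) + 3×(0.225−0.0515)] / (0.082−0.0515)
   = 8.76 × 1.5720 / 0.0305 = 451.4990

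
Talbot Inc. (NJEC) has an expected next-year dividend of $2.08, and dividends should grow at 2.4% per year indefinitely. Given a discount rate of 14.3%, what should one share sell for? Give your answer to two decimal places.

$17.48

Gordon growth model: P₀ = D₁/(r − g), with D₁ = 2.08 given directly.
P₀ = 2.0800 / (0.143 − 0.024) = 2.0800 / 0.119 = 17.4790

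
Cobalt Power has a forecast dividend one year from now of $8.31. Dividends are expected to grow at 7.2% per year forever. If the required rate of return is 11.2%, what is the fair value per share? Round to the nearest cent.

Gordon growth model: P₀ = D₁/(r − g), with D₁ = 8.31 given directly.
P₀ = 8.3100 / (0.112 − 0.072) = 8.3100 / 0.04 = 207.7500

$207.75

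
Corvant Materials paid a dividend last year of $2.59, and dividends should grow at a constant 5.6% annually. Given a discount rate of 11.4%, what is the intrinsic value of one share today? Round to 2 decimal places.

Gordon growth model: P₀ = D₁/(r − g). D₁ = 2.59 × (1 + 0.056) = 2.7350.
P₀ = 2.7350 / (0.114 − 0.056) = 2.7350 / 0.058 = 47.1559

$47.16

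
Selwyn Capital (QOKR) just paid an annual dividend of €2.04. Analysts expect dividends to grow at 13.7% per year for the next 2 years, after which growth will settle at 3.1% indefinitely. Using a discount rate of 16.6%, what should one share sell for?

€18.74

Two-stage DDM. Project D₁…D_2 at 0.137, terminal growth 0.031, discount at r = 0.166.
D_1 = 2.3195
D_2 = 2.6372
Terminal value at t=2: TV = D_3/(r−g) = 2.7190/(0.166−0.031) = 20.1408
P₀ = 2.3195/(1+0.166)^1 + 2.6372/(1+0.166)^2 + 20.1408/(1+0.166)^2 = 18.7433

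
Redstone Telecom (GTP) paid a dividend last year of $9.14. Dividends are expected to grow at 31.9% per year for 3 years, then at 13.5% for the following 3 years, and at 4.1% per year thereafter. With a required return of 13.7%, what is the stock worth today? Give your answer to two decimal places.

Three-stage DDM. Project D₁…D_6; terminal Gordon value at t=6 with g = 0.041; discount at r = 0.137.
D_1 = 12.0557
D_2 = 15.9014
D_3 = 20.9740
D_4 = 23.8055
D_5 = 27.0192
D_6 = 30.6668
TV_6 = 31.9241/(0.137−0.041) = 332.5429
P₀ = Σ Dₜ/(1+r)ᵗ + TV_6/(1+r)^6 = 233.7460

$233.75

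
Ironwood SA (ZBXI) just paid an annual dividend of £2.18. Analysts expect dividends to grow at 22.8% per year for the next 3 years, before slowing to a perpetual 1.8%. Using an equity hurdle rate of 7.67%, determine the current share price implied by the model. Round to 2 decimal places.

Two-stage DDM. Project D₁…D_3 at 0.228, terminal growth 0.018, discount at r = 0.0767.
D_1 = 2.6770
D_2 = 3.2874
D_3 = 4.0369
Terminal value at t=3: TV = D_4/(r−g) = 4.1096/(0.0767−0.018) = 70.0102
P₀ = 2.6770/(1+0.0767)^1 + 3.2874/(1+0.0767)^2 + 4.0369/(1+0.0767)^3 + 70.0102/(1+0.0767)^3 = 64.6452

£64.65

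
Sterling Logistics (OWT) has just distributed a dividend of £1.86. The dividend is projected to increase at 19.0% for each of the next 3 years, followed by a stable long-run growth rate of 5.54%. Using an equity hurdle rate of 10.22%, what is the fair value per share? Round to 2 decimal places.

£59.31

Two-stage DDM. Project D₁…D_3 at 0.19, terminal growth 0.0554, discount at r = 0.1022.
D_1 = 2.2134
D_2 = 2.6339
D_3 = 3.1344
Terminal value at t=3: TV = D_4/(r−g) = 3.3080/(0.1022−0.0554) = 70.6846
P₀ = 2.2134/(1+0.1022)^1 + 2.6339/(1+0.1022)^2 + 3.1344/(1+0.1022)^3 + 70.6846/(1+0.1022)^3 = 59.3062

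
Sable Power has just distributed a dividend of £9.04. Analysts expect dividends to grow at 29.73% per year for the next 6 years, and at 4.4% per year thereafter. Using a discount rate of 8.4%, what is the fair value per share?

Two-stage DDM. Project D₁…D_6 at 0.2973, terminal growth 0.044, discount at r = 0.084.
D_1 = 11.7276
D_2 = 15.2142
D_3 = 19.7374
D_4 = 25.6053
D_5 = 33.2178
D_6 = 43.0934
Terminal value at t=6: TV = D_7/(r−g) = 44.9895/(0.084−0.044) = 1124.7382
P₀ = 11.7276/(1+0.084)^1 + 15.2142/(1+0.084)^2 + 19.7374/(1+0.084)^3 + 25.6053/(1+0.084)^4 + 33.2178/(1+0.084)^5 + 43.0934/(1+0.084)^6 + 1124.7382/(1+0.084)^6 = 799.7875

£799.79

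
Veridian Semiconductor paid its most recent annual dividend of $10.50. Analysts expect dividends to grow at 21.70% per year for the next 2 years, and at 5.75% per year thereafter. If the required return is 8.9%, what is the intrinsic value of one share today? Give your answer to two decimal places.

$465.08

Two-stage DDM. Project D₁…D_2 at 0.217, terminal growth 0.0575, discount at r = 0.089.
D_1 = 12.7785
D_2 = 15.5514
Terminal value at t=2: TV = D_3/(r−g) = 16.4456/(0.089−0.0575) = 522.0839
P₀ = 12.7785/(1+0.089)^1 + 15.5514/(1+0.089)^2 + 522.0839/(1+0.089)^2 = 465.0825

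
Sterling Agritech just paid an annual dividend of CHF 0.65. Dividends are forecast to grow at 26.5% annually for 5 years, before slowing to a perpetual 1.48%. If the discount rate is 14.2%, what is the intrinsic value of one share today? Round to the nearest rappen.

Two-stage DDM. Project D₁…D_5 at 0.265, terminal growth 0.0148, discount at r = 0.142.
D_1 = 0.8223
D_2 = 1.0401
D_3 = 1.3158
D_4 = 1.6645
D_5 = 2.1056
Terminal value at t=5: TV = D_6/(r−g) = 2.1367/(0.142−0.0148) = 16.7981
P₀ = 0.8223/(1+0.142)^1 + 1.0401/(1+0.142)^2 + 1.3158/(1+0.142)^3 + 1.6645/(1+0.142)^4 + 2.1056/(1+0.142)^5 + 16.7981/(1+0.142)^5 = 13.1119

CHF 13.11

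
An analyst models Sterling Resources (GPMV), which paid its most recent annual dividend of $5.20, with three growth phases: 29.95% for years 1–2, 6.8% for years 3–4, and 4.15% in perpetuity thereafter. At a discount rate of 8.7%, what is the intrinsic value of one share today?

Three-stage DDM. Project D₁…D_4; terminal Gordon value at t=4 with g = 0.0415; discount at r = 0.087.
D_1 = 6.7574
D_2 = 8.7812
D_3 = 9.3784
D_4 = 10.0161
TV_4 = 10.4318/(0.087−0.0415) = 229.2695
P₀ = Σ Dₜ/(1+r)ᵗ + TV_4/(1+r)^4 = 192.3454

$192.35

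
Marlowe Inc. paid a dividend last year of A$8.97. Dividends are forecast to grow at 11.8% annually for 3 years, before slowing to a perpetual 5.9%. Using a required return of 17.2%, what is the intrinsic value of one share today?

A$97.48

Two-stage DDM. Project D₁…D_3 at 0.118, terminal growth 0.059, discount at r = 0.172.
D_1 = 10.0285
D_2 = 11.2118
D_3 = 12.5348
Terminal value at t=3: TV = D_4/(r−g) = 13.2744/(0.172−0.059) = 117.4723
P₀ = 10.0285/(1+0.172)^1 + 11.2118/(1+0.172)^2 + 12.5348/(1+0.172)^3 + 117.4723/(1+0.172)^3 = 97.4769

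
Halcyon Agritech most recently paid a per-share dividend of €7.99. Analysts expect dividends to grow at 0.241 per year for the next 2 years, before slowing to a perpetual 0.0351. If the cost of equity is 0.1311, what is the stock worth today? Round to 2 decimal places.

Two-stage DDM. Project D₁…D_2 at 0.241, terminal growth 0.0351, discount at r = 0.1311.
D_1 = 9.9156
D_2 = 12.3052
Terminal value at t=2: TV = D_3/(r−g) = 12.7372/(0.1311−0.0351) = 132.6788
P₀ = 9.9156/(1+0.1311)^1 + 12.3052/(1+0.1311)^2 + 132.6788/(1+0.1311)^2 = 122.0893

€122.09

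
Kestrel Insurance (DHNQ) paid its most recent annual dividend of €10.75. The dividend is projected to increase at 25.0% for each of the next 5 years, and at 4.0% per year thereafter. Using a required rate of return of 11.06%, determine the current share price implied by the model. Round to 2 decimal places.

Two-stage DDM. Project D₁…D_5 at 0.25, terminal growth 0.04, discount at r = 0.1106.
D_1 = 13.4375
D_2 = 16.7969
D_3 = 20.9961
D_4 = 26.2451
D_5 = 32.8064
Terminal value at t=5: TV = D_6/(r−g) = 34.1187/(0.1106−0.04) = 483.2670
P₀ = 13.4375/(1+0.1106)^1 + 16.7969/(1+0.1106)^2 + 20.9961/(1+0.1106)^3 + 26.2451/(1+0.1106)^4 + 32.8064/(1+0.1106)^5 + 483.2670/(1+0.1106)^5 = 363.7338

€363.73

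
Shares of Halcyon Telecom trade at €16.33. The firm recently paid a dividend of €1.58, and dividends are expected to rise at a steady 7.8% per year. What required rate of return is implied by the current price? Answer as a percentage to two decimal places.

Rearranging the constant-growth DDM: r = D₁/P₀ + g.
D₁ = 1.58 × (1 + 0.078) = 1.7032.
r = 1.7032 / 16.33 + 0.078 = 0.10430 + 0.078 = 0.18230

18.23%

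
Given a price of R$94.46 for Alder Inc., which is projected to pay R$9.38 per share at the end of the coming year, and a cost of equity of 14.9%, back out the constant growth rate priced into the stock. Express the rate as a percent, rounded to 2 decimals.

4.97%

From P₀ = D₁/(r − g), the implied growth is g = r − D₁/P₀.
g = 0.149 − 9.38/94.46 = 0.149 − 0.09930 = 0.04970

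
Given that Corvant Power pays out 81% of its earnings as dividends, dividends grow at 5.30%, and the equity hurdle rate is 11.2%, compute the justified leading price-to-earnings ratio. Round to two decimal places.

Justified leading P/E = b/(r−g) = 0.81/(0.112−0.053) = 13.7288

13.73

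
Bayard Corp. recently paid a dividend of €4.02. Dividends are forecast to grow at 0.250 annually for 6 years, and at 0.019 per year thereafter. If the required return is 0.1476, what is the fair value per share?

Two-stage DDM. Project D₁…D_6 at 0.25, terminal growth 0.019, discount at r = 0.1476.
D_1 = 5.0250
D_2 = 6.2812
D_3 = 7.8516
D_4 = 9.8145
D_5 = 12.2681
D_6 = 15.3351
Terminal value at t=6: TV = D_7/(r−g) = 15.6264/(0.1476−0.019) = 121.5120
P₀ = 5.0250/(1+0.1476)^1 + 6.2812/(1+0.1476)^2 + 7.8516/(1+0.1476)^3 + 9.8145/(1+0.1476)^4 + 12.2681/(1+0.1476)^5 + 15.3351/(1+0.1476)^6 + 121.5120/(1+0.1476)^6 = 86.0741

€86.07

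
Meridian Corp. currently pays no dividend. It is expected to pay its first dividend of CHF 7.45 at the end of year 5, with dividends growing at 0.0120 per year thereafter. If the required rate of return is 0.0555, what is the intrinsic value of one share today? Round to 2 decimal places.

CHF 137.99

Deferred-dividend DDM. At t=4 the remaining stream is a growing perpetuity with first payment D_5 = 7.45.
V_4 = D_5/(r−g) = 7.45/(0.0555−0.012) = 171.2644
P₀ = V_4/(1+r)^4 = 171.2644/(1+0.0555)^4 = 137.9857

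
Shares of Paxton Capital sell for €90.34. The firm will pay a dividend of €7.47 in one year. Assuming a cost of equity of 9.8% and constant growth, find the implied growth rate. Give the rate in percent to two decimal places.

From P₀ = D₁/(r − g), the implied growth is g = r − D₁/P₀.
g = 0.098 − 7.47/90.34 = 0.098 − 0.08269 = 0.01531

1.53%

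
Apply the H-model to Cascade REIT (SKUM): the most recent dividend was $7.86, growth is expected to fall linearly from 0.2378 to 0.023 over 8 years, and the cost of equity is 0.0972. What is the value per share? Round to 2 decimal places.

$199.38

H-model: P₀ = D₀[(1+g_L) + H(g_S−g_L)]/(r−g_L), with H = 8/2 = 4.
P₀ = 7.86 × [(1+0.023) + 4×(0.2378−0.023)] / (0.0972−0.023)
   = 7.86 × 1.8822 / 0.0742 = 199.3813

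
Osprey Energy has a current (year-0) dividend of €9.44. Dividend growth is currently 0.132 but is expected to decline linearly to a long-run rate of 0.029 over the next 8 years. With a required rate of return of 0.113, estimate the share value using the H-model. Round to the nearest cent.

H-model: P₀ = D₀[(1+g_L) + H(g_S−g_L)]/(r−g_L), with H = 8/2 = 4.
P₀ = 9.44 × [(1+0.029) + 4×(0.132−0.029)] / (0.113−0.029)
   = 9.44 × 1.4410 / 0.084 = 161.9410

€161.94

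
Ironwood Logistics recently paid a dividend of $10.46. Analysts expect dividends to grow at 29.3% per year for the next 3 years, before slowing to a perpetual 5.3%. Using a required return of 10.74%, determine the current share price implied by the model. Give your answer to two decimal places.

Two-stage DDM. Project D₁…D_3 at 0.293, terminal growth 0.053, discount at r = 0.1074.
D_1 = 13.5248
D_2 = 17.4875
D_3 = 22.6114
Terminal value at t=3: TV = D_4/(r−g) = 23.8098/(0.1074−0.053) = 437.6800
P₀ = 13.5248/(1+0.1074)^1 + 17.4875/(1+0.1074)^2 + 22.6114/(1+0.1074)^3 + 437.6800/(1+0.1074)^3 = 365.4104

$365.41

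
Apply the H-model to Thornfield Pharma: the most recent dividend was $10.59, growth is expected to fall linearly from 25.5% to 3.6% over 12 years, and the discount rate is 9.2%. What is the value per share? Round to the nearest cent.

$444.40

H-model: P₀ = D₀[(1+g_L) + H(g_S−g_L)]/(r−g_L), with H = 12/2 = 6.
P₀ = 10.59 × [(1+0.036) + 6×(0.255−0.036)] / (0.092−0.036)
   = 10.59 × 2.3500 / 0.056 = 444.4018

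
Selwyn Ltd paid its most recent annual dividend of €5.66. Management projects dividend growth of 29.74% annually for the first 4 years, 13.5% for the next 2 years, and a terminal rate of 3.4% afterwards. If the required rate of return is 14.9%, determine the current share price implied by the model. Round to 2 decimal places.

€129.75

Three-stage DDM. Project D₁…D_6; terminal Gordon value at t=6 with g = 0.034; discount at r = 0.149.
D_1 = 7.3433
D_2 = 9.5272
D_3 = 12.3606
D_4 = 16.0366
D_5 = 18.2015
D_6 = 20.6587
TV_6 = 21.3611/(0.149−0.034) = 185.7490
P₀ = Σ Dₜ/(1+r)ᵗ + TV_6/(1+r)^6 = 129.7485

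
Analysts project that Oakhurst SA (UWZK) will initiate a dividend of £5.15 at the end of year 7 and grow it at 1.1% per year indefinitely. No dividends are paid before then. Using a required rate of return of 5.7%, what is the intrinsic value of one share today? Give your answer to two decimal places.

Deferred-dividend DDM. At t=6 the remaining stream is a growing perpetuity with first payment D_7 = 5.15.
V_6 = D_7/(r−g) = 5.15/(0.057−0.011) = 111.9565
P₀ = V_6/(1+r)^6 = 111.9565/(1+0.057)^6 = 80.2785

£80.28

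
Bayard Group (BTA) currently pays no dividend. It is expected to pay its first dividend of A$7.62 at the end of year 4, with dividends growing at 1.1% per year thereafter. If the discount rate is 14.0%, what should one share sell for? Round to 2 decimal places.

Deferred-dividend DDM. At t=3 the remaining stream is a growing perpetuity with first payment D_4 = 7.62.
V_3 = D_4/(r−g) = 7.62/(0.14−0.011) = 59.0698
P₀ = V_3/(1+r)^3 = 59.0698/(1+0.14)^3 = 39.8704

A$39.87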